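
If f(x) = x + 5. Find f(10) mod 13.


f(10) = 15
15 mod 13 = 2

2


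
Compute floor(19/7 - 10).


19/7 = 2.7143
2.7143 - 10 = -7.2857
floor(-7.2857) = -8

-8


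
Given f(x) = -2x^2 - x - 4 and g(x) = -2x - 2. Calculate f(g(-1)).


-4


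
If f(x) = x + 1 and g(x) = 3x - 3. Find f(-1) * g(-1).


f(-1) = 0
g(-1) = -6
Product = 0

0


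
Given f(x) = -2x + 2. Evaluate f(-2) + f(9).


-10


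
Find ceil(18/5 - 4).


18/5 = 3.6
3.6 - 4 = -0.4
ceil(-0.4) = 0

0


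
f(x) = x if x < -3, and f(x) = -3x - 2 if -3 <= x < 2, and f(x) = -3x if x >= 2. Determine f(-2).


-2 satisfies -3 <= x < 2
f(-2) = 4

4


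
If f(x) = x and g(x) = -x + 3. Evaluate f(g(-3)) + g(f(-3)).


12


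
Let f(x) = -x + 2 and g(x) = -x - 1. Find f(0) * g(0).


-2


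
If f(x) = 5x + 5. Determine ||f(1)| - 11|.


f(1) = 10
|10| = 10
|10 - 11| = 1

1


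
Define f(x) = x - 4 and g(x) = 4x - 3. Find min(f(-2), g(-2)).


f(-2) = -6
g(-2) = -11
min = -11

-11


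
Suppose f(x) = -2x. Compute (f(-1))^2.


4


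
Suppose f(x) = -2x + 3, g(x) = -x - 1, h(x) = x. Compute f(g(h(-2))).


1


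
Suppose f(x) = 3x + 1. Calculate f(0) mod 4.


f(0) = 1
1 mod 4 = 1

1


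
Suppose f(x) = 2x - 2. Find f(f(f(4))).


f(4) = 6
f(6) = 10
f(10) = 18

18


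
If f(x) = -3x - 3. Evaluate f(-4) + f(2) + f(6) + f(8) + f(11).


f(-4) = 9
f(2) = -9
f(6) = -21
f(8) = -27
f(11) = -36
Sum = -84

-84


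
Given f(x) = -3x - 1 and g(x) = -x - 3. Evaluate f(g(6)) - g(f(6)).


f(g(6)) = 26
g(f(6)) = 16
Difference = 10

10


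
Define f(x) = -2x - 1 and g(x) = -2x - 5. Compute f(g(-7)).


g(-7) = 9
f(9) = -19

-19


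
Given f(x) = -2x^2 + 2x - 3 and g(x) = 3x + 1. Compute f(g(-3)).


g(-3) = -8
f(-8) = (-2)*(-8)^2 + 2*(-8) - 3 = -147

-147


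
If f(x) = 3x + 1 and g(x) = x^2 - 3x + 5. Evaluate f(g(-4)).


g(-4) = 33
f(33) = 100

100


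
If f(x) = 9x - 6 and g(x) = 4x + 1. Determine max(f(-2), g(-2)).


-7


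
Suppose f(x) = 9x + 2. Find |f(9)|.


f(9) = 83
|83| = 83

83


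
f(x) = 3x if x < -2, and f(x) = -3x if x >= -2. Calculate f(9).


9 satisfies x >= -2
f(9) = -27

-27


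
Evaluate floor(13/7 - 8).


13/7 = 1.8571
1.8571 - 8 = -6.1429
floor(-6.1429) = -7

-7


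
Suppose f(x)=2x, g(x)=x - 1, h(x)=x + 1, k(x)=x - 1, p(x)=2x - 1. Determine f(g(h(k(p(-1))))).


-8


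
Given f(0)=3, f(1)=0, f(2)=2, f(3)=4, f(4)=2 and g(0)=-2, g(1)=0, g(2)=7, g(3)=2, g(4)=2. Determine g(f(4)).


f(4) = 2
g(2) = 7

7


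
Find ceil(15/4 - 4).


15/4 = 3.75
3.75 - 4 = -0.25
ceil(-0.25) = 0

0


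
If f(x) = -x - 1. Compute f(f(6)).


f(6) = -7
f(-7) = 6

6


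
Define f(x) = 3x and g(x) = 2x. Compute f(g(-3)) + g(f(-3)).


f(g(-3)) = -18
g(f(-3)) = -18
Sum = -36

-36


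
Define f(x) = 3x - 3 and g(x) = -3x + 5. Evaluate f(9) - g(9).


46


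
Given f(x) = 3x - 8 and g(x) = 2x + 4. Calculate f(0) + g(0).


f(0) = -8
g(0) = 4
Sum = -4

-4


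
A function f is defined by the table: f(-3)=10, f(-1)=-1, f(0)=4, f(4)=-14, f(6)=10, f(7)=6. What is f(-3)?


Reading from the table at x = -3

10


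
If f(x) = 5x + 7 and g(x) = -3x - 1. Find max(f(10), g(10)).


f(10) = 57
g(10) = -31
max = 57

57


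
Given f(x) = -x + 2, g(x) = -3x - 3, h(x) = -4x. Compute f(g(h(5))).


h(5) = -20
g(-20) = 57
f(57) = -55

-55


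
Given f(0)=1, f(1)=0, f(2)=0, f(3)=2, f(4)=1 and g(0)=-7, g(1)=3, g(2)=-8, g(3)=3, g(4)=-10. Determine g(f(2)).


f(2) = 0
g(0) = -7

-7


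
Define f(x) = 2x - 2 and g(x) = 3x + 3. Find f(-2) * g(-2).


f(-2) = -6
g(-2) = -3
Product = 18

18


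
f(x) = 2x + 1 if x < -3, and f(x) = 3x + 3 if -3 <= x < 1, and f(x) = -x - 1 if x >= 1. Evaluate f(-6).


-11


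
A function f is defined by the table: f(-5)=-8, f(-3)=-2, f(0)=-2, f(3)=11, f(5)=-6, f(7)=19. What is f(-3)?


Reading from the table at x = -3

-2


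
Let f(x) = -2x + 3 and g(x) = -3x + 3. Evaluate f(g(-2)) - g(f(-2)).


f(g(-2)) = -15
g(f(-2)) = -18
Difference = 3

3


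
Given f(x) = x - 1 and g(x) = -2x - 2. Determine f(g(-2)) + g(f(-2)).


f(g(-2)) = 1
g(f(-2)) = 4
Sum = 5

5


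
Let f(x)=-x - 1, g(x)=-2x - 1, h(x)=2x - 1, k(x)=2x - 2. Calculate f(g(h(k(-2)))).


k(-2) = -6
h(-6) = -13
g(-13) = 25
f(25) = -26

-26


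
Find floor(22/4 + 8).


22/4 = 5.5
5.5 + 8 = 13.5
floor(13.5) = 13

13


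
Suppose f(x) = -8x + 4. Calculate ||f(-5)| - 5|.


f(-5) = 44
|44| = 44
|44 - 5| = 39

39


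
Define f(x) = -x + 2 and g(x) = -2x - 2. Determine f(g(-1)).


2


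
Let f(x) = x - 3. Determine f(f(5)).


f(5) = 2
f(2) = -1

-1


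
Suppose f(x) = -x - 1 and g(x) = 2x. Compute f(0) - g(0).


f(0) = -1
g(0) = 0
Difference = -1

-1


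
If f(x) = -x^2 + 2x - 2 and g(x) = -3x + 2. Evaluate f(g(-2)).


-50


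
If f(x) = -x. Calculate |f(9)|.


f(9) = -9
|-9| = 9

9


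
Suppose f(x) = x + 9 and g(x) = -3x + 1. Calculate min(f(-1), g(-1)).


4


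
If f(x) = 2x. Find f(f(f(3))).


24


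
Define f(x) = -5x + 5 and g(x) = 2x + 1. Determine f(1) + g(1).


3


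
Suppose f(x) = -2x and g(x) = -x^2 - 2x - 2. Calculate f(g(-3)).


g(-3) = -5
f(-5) = 10

10


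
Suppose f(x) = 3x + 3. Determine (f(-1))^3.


f(-1) = 0
(0)^3 = 0

0


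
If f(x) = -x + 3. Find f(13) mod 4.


2


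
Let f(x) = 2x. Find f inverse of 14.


7


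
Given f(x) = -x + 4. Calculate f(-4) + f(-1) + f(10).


f(-4) = 8
f(-1) = 5
f(10) = -6
Sum = 7

7


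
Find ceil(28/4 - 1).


28/4 = 7
7 - 1 = 6
ceil(6) = 6

6


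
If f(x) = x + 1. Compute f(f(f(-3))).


f(-3) = -2
f(-2) = -1
f(-1) = 0

0


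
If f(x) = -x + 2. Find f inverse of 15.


Solve -x + 2 = 15
x = (15 - 2) / (-1) = -13

-13


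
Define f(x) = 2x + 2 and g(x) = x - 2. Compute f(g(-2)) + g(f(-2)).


f(g(-2)) = -6
g(f(-2)) = -4
Sum = -10

-10


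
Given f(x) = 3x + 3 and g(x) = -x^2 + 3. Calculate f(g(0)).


g(0) = 3
f(3) = 12

12


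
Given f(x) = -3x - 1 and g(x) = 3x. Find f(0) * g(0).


f(0) = -1
g(0) = 0
Product = 0

0


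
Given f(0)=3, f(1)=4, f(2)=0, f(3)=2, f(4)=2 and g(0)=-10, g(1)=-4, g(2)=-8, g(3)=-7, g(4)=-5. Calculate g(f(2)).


f(2) = 0
g(0) = -10

-10


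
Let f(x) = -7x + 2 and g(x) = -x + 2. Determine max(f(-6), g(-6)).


f(-6) = 44
g(-6) = 8
max = 44

44


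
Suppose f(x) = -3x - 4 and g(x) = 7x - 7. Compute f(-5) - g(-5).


f(-5) = 11
g(-5) = -42
Difference = 53

53


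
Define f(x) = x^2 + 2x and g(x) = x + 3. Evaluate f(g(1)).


g(1) = 4
f(4) = 1*(4)^2 + 2*(4) = 24

24


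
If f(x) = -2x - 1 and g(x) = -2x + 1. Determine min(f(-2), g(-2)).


f(-2) = 3
g(-2) = 5
min = 3

3


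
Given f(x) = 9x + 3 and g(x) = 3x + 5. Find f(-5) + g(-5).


f(-5) = -42
g(-5) = -10
Sum = -52

-52


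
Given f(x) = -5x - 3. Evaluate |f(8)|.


f(8) = -43
|-43| = 43

43


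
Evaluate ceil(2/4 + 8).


2/4 = 0.5
0.5 + 8 = 8.5
ceil(8.5) = 9

9


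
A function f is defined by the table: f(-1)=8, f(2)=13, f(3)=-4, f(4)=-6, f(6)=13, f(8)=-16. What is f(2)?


Reading from the table at x = 2

13


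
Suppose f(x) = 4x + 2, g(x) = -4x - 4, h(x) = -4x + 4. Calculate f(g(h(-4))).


h(-4) = 20
g(20) = -84
f(-84) = -334

-334


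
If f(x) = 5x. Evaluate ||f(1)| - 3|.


2


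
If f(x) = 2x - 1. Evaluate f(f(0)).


f(0) = -1
f(-1) = -3

-3


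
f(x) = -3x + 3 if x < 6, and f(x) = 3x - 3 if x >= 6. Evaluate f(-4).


-4 satisfies x < 6
f(-4) = 15

15


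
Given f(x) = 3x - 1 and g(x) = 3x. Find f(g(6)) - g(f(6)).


f(g(6)) = 53
g(f(6)) = 51
Difference = 2

2


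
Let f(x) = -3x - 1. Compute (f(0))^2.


f(0) = -1
(-1)^2 = 1

1


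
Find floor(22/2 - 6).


22/2 = 11
11 - 6 = 5
floor(5) = 5

5


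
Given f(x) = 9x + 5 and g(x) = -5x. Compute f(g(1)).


g(1) = -5
f(-5) = -40

-40


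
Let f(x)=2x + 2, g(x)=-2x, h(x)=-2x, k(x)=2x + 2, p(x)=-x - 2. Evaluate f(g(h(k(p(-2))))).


p(-2) = 0
k(0) = 2
h(2) = -4
g(-4) = 8
f(8) = 18

18


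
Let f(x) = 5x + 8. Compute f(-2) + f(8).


f(-2) = -2
f(8) = 48
Sum = 46

46


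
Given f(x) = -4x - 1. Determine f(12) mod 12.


f(12) = -49
-49 mod 12 = 11

11


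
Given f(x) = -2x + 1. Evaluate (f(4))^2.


49


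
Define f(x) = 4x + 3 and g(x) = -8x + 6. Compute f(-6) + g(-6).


33


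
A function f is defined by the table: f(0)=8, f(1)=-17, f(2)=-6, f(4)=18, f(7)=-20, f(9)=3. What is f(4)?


Reading from the table at x = 4

18


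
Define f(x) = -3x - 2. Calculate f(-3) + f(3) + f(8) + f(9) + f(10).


f(-3) = 7
f(3) = -11
f(8) = -26
f(9) = -29
f(10) = -32
Sum = -91

-91


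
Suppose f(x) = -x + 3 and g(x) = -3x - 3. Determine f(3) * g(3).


f(3) = 0
g(3) = -12
Product = 0

0


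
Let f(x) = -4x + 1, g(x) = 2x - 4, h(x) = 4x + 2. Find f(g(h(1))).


h(1) = 6
g(6) = 8
f(8) = -31

-31


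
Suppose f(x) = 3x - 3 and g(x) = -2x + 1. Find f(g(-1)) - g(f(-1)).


f(g(-1)) = 6
g(f(-1)) = 13
Difference = -7

-7


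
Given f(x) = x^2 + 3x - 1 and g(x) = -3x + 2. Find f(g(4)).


69


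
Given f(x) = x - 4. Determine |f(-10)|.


14


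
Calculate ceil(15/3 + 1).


15/3 = 5
5 + 1 = 6
ceil(6) = 6

6


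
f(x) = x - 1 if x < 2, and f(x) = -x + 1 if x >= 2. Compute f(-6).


-6 satisfies x < 2
f(-6) = -7

-7


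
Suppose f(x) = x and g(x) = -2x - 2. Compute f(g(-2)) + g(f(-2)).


f(g(-2)) = 2
g(f(-2)) = 2
Sum = 4

4


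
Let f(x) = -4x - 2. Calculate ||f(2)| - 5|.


f(2) = -10
|-10| = 10
|10 - 5| = 5

5


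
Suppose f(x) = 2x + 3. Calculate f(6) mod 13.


f(6) = 15
15 mod 13 = 2

2


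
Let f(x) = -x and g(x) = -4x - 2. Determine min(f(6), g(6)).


f(6) = -6
g(6) = -26
min = -26

-26


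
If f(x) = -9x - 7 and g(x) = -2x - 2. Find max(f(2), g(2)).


f(2) = -25
g(2) = -6
max = -6

-6


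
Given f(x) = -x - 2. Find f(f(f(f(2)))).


f(2) = -4
f(-4) = 2
f(2) = -4
f(-4) = 2

2


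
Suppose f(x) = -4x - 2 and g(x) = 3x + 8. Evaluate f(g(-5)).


g(-5) = -7
f(-7) = 26

26


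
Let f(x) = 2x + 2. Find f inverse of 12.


Solve 2x + 2 = 12
x = (12 - 2) / 2 = 5

5


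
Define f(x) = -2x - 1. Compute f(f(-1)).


-3


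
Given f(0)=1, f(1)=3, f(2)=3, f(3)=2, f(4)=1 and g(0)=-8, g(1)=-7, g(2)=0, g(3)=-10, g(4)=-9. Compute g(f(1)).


f(1) = 3
g(3) = -10

-10


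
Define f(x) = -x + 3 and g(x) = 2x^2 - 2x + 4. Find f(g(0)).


g(0) = 4
f(4) = -1

-1


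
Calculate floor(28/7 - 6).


28/7 = 4
4 - 6 = -2
floor(-2) = -2

-2


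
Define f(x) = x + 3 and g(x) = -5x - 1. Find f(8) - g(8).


f(8) = 11
g(8) = -41
Difference = 52

52


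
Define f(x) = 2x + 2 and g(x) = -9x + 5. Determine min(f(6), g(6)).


f(6) = 14
g(6) = -49
min = -49

-49


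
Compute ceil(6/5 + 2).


6/5 = 1.2
1.2 + 2 = 3.2
ceil(3.2) = 4

4


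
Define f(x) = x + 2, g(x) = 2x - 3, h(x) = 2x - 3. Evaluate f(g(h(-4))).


h(-4) = -11
g(-11) = -25
f(-25) = -23

-23


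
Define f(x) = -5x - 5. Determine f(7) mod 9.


f(7) = -40
-40 mod 9 = 5

5


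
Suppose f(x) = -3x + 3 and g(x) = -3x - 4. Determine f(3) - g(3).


f(3) = -6
g(3) = -13
Difference = 7

7


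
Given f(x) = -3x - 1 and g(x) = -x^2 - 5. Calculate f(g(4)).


g(4) = -21
f(-21) = 62

62


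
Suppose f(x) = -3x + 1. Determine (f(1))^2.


f(1) = -2
(-2)^2 = 4

4


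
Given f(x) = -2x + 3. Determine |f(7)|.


f(7) = -11
|-11| = 11

11


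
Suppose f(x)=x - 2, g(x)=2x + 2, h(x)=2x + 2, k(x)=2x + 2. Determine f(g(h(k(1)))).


k(1) = 4
h(4) = 10
g(10) = 22
f(22) = 20

20


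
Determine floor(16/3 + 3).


16/3 = 5.3333
5.3333 + 3 = 8.3333
floor(8.3333) = 8

8


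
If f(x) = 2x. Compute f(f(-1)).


f(-1) = -2
f(-2) = -4

-4


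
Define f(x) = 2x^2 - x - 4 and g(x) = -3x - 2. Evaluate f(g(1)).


g(1) = -5
f(-5) = 2*(-5)^2 - 1*(-5) - 4 = 51

51


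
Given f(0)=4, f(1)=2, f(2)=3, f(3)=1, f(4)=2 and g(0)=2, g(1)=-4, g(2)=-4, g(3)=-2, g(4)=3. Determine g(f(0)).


f(0) = 4
g(4) = 3

3


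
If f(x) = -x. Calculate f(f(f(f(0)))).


0


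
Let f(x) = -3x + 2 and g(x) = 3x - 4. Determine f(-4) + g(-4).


f(-4) = 14
g(-4) = -16
Sum = -2

-2


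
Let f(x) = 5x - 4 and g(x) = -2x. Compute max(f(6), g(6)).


f(6) = 26
g(6) = -12
max = 26

26


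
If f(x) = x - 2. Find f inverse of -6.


Solve x - 2 = -6
x = (-6 + 2) / 1 = -4

-4


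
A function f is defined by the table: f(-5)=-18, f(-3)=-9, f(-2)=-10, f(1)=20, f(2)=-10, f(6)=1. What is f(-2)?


Reading from the table at x = -2

-10


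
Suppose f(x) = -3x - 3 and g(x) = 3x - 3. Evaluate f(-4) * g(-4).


f(-4) = 9
g(-4) = -15
Product = -135

-135


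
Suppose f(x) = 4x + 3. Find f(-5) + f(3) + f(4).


17


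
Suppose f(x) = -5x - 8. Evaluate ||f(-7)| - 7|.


f(-7) = 27
|27| = 27
|27 - 7| = 20

20


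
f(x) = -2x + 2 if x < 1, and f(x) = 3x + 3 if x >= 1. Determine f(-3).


-3 satisfies x < 1
f(-3) = 8

8


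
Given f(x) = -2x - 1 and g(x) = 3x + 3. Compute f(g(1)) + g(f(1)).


f(g(1)) = -13
g(f(1)) = -6
Sum = -19

-19


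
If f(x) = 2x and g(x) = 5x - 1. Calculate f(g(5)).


g(5) = 24
f(24) = 48

48


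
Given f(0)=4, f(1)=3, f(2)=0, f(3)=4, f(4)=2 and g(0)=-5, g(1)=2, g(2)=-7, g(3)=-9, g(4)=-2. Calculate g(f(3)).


f(3) = 4
g(4) = -2

-2


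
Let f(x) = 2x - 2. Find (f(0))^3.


f(0) = -2
(-2)^3 = -8

-8


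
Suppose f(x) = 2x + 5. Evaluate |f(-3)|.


1


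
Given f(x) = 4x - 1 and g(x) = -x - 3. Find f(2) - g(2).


12


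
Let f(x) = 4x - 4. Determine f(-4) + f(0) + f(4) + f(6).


f(-4) = -20
f(0) = -4
f(4) = 12
f(6) = 20
Sum = 8

8


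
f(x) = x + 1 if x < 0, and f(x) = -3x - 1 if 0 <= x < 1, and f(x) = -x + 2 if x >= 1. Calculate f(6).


6 satisfies x >= 1
f(6) = -4

-4


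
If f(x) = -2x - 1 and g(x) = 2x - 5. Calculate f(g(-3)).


21


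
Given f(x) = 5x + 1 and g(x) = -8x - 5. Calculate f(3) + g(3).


f(3) = 16
g(3) = -29
Sum = -13

-13


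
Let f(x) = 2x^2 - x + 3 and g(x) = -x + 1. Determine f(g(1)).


g(1) = 0
f(0) = 2*(0)^2 - 1*(0) + 3 = 3

3


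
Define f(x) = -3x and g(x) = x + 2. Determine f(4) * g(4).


-72


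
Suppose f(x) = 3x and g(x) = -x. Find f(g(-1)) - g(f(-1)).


f(g(-1)) = 3
g(f(-1)) = 3
Difference = 0

0


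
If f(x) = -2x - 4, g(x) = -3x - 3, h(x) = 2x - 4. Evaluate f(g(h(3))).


14


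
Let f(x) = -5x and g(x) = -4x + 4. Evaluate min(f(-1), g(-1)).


f(-1) = 5
g(-1) = 8
min = 5

5


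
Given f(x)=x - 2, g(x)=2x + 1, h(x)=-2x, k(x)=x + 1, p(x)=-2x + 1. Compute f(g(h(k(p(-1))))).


p(-1) = 3
k(3) = 4
h(4) = -8
g(-8) = -15
f(-15) = -17

-17


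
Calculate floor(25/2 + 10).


25/2 = 12.5
12.5 + 10 = 22.5
floor(22.5) = 22

22


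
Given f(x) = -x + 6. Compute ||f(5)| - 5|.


f(5) = 1
|1| = 1
|1 - 5| = 4

4


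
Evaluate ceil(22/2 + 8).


22/2 = 11
11 + 8 = 19
ceil(19) = 19

19


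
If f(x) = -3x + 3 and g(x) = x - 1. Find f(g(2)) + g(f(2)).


f(g(2)) = 0
g(f(2)) = -4
Sum = -4

-4


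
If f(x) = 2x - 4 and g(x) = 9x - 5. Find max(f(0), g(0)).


-4


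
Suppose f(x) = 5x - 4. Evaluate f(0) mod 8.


f(0) = -4
-4 mod 8 = 4

4


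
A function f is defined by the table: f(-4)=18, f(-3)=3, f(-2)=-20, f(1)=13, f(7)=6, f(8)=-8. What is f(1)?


Reading from the table at x = 1

13


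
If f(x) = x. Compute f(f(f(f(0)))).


f(0) = 0
f(0) = 0
f(0) = 0
f(0) = 0

0


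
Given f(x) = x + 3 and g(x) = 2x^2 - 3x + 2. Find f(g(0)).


g(0) = 2
f(2) = 5

5


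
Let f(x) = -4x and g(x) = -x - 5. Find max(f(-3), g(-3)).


f(-3) = 12
g(-3) = -2
max = 12

12


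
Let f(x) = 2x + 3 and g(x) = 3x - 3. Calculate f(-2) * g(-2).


f(-2) = -1
g(-2) = -9
Product = 9

9


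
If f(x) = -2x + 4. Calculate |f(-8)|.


f(-8) = 20
|20| = 20

20


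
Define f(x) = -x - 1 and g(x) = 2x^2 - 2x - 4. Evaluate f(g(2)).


g(2) = 0
f(0) = -1

-1


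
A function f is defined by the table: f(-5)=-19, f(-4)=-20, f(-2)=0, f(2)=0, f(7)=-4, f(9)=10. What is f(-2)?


Reading from the table at x = -2

0


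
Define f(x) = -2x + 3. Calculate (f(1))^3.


f(1) = 1
(1)^3 = 1

1


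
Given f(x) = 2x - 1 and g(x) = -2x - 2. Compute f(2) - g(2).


f(2) = 3
g(2) = -6
Difference = 9

9


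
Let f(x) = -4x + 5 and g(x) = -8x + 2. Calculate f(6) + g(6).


f(6) = -19
g(6) = -46
Sum = -65

-65


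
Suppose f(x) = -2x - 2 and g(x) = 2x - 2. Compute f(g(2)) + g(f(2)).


f(g(2)) = -6
g(f(2)) = -14
Sum = -20

-20


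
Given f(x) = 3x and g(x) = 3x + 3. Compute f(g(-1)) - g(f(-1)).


f(g(-1)) = 0
g(f(-1)) = -6
Difference = 6

6


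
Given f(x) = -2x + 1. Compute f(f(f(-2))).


f(-2) = 5
f(5) = -9
f(-9) = 19

19


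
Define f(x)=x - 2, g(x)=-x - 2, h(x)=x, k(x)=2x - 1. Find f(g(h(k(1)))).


k(1) = 1
h(1) = 1
g(1) = -3
f(-3) = -5

-5


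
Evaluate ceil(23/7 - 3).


23/7 = 3.2857
3.2857 - 3 = 0.2857
ceil(0.2857) = 1

1


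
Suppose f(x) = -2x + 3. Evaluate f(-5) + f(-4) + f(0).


f(-5) = 13
f(-4) = 11
f(0) = 3
Sum = 27

27


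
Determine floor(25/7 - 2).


1


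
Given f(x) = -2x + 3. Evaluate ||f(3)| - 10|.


f(3) = -3
|-3| = 3
|3 - 10| = 7

7


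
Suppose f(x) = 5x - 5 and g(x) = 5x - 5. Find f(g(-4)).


g(-4) = -25
f(-25) = -130

-130


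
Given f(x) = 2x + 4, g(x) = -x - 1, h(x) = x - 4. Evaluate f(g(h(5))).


h(5) = 1
g(1) = -2
f(-2) = 0

0


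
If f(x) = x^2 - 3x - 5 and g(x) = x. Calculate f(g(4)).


g(4) = 4
f(4) = 1*(4)^2 - 3*(4) - 5 = -1

-1


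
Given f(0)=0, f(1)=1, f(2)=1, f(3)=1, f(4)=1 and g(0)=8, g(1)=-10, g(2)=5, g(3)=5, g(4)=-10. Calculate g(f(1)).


f(1) = 1
g(1) = -10

-10


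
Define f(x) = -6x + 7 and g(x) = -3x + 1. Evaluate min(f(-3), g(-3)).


f(-3) = 25
g(-3) = 10
min = 10

10


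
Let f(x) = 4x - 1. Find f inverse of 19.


Solve 4x - 1 = 19
x = (19 + 1) / 4 = 5

5


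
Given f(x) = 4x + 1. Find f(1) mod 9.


f(1) = 5
5 mod 9 = 5

5


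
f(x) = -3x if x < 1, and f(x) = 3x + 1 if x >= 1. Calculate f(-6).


-6 satisfies x < 1
f(-6) = 18

18


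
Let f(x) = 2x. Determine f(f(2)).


f(2) = 4
f(4) = 8

8


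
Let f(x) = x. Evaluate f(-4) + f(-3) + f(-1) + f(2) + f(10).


f(-4) = -4
f(-3) = -3
f(-1) = -1
f(2) = 2
f(10) = 10
Sum = 4

4


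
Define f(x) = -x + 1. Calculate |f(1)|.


f(1) = 0
|0| = 0

0


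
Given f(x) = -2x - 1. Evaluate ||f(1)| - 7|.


f(1) = -3
|-3| = 3
|3 - 7| = 4

4


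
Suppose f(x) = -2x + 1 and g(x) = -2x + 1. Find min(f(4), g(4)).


-7


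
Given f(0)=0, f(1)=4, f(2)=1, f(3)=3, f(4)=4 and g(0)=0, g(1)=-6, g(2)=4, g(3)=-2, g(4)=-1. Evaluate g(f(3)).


f(3) = 3
g(3) = -2

-2


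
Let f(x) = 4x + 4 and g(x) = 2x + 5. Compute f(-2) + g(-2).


f(-2) = -4
g(-2) = 1
Sum = -3

-3


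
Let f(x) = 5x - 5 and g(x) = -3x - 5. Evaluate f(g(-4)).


g(-4) = 7
f(7) = 30

30


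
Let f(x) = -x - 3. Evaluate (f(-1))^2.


f(-1) = -2
(-2)^2 = 4

4


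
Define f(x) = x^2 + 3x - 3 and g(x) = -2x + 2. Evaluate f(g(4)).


g(4) = -6
f(-6) = 1*(-6)^2 + 3*(-6) - 3 = 15

15


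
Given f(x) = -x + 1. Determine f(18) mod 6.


f(18) = -17
-17 mod 6 = 1

1


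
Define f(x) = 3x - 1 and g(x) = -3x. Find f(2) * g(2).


f(2) = 5
g(2) = -6
Product = -30

-30


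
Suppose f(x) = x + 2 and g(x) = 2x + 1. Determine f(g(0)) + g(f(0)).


f(g(0)) = 3
g(f(0)) = 5
Sum = 8

8


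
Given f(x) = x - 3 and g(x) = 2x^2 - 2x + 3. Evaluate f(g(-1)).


g(-1) = 7
f(7) = 4

4


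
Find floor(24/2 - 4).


24/2 = 12
12 - 4 = 8
floor(8) = 8

8


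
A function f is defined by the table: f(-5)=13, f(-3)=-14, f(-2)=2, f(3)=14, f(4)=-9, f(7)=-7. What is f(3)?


Reading from the table at x = 3

14


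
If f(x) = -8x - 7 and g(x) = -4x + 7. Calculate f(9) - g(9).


f(9) = -79
g(9) = -29
Difference = -50

-50


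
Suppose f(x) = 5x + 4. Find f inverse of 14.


Solve 5x + 4 = 14
x = (14 - 4) / 5 = 2

2


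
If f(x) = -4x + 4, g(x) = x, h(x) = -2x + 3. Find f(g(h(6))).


h(6) = -9
g(-9) = -9
f(-9) = 40

40


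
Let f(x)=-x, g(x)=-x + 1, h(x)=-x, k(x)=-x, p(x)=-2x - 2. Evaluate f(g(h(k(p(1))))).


-5


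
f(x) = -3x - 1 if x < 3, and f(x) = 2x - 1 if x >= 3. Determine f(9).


17


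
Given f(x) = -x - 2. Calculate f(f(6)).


f(6) = -8
f(-8) = 6

6


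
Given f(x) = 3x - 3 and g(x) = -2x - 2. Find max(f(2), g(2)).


f(2) = 3
g(2) = -6
max = 3

3


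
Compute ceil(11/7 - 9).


11/7 = 1.5714
1.5714 - 9 = -7.4286
ceil(-7.4286) = -7

-7


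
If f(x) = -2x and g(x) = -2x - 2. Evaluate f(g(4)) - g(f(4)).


f(g(4)) = 20
g(f(4)) = 14
Difference = 6

6


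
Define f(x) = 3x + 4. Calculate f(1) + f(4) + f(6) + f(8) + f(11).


110


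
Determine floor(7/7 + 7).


7/7 = 1
1 + 7 = 8
floor(8) = 8

8


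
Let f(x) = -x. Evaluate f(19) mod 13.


f(19) = -19
-19 mod 13 = 7

7


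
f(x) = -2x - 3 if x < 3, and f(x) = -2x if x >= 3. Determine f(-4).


5


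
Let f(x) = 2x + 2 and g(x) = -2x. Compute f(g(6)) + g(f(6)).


f(g(6)) = -22
g(f(6)) = -28
Sum = -50

-50


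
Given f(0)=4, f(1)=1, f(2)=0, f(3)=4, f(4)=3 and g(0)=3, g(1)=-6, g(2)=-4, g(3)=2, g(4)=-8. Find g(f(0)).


f(0) = 4
g(4) = -8

-8


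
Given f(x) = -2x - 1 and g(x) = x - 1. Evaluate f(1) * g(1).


f(1) = -3
g(1) = 0
Product = 0

0


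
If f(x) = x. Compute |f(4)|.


4


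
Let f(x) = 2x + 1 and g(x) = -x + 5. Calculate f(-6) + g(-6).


f(-6) = -11
g(-6) = 11
Sum = 0

0


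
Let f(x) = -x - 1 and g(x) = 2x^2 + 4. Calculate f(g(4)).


g(4) = 36
f(36) = -37

-37


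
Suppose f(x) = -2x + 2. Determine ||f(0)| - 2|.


f(0) = 2
|2| = 2
|2 - 2| = 0

0


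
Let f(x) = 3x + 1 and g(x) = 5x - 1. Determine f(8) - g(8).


-14


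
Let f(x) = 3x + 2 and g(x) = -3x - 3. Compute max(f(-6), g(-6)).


f(-6) = -16
g(-6) = 15
max = 15

15


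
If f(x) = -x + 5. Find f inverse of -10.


Solve -x + 5 = -10
x = (-10 - 5) / (-1) = 15

15


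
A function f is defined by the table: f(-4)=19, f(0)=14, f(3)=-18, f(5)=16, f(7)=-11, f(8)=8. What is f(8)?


Reading from the table at x = 8

8


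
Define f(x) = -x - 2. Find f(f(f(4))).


-6


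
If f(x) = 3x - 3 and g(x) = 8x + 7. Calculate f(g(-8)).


g(-8) = -57
f(-57) = -174

-174


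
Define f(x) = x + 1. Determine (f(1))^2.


4


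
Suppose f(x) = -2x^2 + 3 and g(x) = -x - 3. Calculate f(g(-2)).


g(-2) = -1
f(-1) = (-2)*(-1)^2 + 3 = 1

1


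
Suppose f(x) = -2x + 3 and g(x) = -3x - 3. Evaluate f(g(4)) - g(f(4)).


f(g(4)) = 33
g(f(4)) = 12
Difference = 21

21


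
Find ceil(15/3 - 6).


15/3 = 5
5 - 6 = -1
ceil(-1) = -1

-1


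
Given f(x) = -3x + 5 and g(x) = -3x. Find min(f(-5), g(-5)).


f(-5) = 20
g(-5) = 15
min = 15

15


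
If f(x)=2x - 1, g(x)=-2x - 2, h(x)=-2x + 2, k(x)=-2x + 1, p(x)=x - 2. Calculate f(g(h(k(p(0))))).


p(0) = -2
k(-2) = 5
h(5) = -8
g(-8) = 14
f(14) = 27

27


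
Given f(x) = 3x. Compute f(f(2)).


f(2) = 6
f(6) = 18

18


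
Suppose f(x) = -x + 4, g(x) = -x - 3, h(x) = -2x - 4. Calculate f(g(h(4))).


h(4) = -12
g(-12) = 9
f(9) = -5

-5


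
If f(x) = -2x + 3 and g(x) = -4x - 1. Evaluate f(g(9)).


77


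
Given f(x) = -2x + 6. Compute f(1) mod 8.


f(1) = 4
4 mod 8 = 4

4


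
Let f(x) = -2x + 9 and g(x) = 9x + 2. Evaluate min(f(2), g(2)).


f(2) = 5
g(2) = 20
min = 5

5


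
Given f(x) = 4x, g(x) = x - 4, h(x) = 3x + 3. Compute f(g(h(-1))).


-16


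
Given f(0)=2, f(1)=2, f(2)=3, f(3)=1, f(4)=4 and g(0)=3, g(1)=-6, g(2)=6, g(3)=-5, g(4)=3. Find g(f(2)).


f(2) = 3
g(3) = -5

-5


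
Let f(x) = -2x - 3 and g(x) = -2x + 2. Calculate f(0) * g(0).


f(0) = -3
g(0) = 2
Product = -6

-6


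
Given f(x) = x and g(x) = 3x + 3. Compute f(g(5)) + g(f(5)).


f(g(5)) = 18
g(f(5)) = 18
Sum = 36

36


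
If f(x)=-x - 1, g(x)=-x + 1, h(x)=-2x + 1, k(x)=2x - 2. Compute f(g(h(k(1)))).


k(1) = 0
h(0) = 1
g(1) = 0
f(0) = -1

-1


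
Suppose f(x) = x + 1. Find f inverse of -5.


Solve x + 1 = -5
x = (-5 - 1) / 1 = -6

-6


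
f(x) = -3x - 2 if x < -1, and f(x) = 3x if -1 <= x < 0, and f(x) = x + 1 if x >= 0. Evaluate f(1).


2


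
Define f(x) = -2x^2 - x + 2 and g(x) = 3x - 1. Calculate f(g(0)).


g(0) = -1
f(-1) = (-2)*(-1)^2 - 1*(-1) + 2 = 1

1


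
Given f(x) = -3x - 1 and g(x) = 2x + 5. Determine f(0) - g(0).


-6


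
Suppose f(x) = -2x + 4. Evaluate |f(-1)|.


f(-1) = 6
|6| = 6

6


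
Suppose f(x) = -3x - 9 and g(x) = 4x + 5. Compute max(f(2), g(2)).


f(2) = -15
g(2) = 13
max = 13

13


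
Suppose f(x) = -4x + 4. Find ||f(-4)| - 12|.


8


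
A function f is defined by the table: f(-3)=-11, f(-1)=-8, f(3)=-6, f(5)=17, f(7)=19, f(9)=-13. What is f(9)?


-13


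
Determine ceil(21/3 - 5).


21/3 = 7
7 - 5 = 2
ceil(2) = 2

2


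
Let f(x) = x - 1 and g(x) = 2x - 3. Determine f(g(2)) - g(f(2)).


f(g(2)) = 0
g(f(2)) = -1
Difference = 1

1


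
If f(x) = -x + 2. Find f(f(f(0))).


2


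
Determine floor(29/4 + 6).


29/4 = 7.25
7.25 + 6 = 13.25
floor(13.25) = 13

13


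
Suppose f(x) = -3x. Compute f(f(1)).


9


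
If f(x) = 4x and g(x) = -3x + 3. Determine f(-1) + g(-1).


f(-1) = -4
g(-1) = 6
Sum = 2

2


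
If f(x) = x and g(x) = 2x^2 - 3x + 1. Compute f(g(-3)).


g(-3) = 28
f(28) = 28

28


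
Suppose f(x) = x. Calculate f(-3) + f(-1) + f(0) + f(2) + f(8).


f(-3) = -3
f(-1) = -1
f(0) = 0
f(2) = 2
f(8) = 8
Sum = 6

6


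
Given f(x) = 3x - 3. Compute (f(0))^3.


-27


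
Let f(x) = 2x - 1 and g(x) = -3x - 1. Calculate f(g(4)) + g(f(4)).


f(g(4)) = -27
g(f(4)) = -22
Sum = -49

-49


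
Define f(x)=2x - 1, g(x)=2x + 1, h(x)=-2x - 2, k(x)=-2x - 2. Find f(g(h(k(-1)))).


-7


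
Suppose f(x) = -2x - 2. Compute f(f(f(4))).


f(4) = -10
f(-10) = 18
f(18) = -38

-38


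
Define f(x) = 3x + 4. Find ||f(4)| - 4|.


f(4) = 16
|16| = 16
|16 - 4| = 12

12


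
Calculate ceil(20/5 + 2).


20/5 = 4
4 + 2 = 6
ceil(6) = 6

6


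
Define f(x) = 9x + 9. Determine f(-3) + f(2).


9


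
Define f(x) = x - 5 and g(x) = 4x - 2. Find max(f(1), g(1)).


f(1) = -4
g(1) = 2
max = 2

2


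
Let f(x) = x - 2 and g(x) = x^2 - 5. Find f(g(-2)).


g(-2) = -1
f(-1) = -3

-3


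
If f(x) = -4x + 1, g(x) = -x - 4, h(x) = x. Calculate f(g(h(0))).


h(0) = 0
g(0) = -4
f(-4) = 17

17


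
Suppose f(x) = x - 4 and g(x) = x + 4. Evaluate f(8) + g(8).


f(8) = 4
g(8) = 12
Sum = 16

16


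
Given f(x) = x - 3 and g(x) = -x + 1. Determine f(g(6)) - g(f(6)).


-6


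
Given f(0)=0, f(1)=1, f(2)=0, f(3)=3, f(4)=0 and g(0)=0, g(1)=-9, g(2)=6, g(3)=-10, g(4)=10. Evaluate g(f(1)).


f(1) = 1
g(1) = -9

-9


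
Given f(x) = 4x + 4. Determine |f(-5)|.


f(-5) = -16
|-16| = 16

16


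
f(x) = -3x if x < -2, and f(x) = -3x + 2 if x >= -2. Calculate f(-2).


-2 satisfies x >= -2
f(-2) = 8

8


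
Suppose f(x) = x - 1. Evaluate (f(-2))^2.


f(-2) = -3
(-3)^2 = 9

9


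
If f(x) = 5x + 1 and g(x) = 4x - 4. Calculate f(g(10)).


181


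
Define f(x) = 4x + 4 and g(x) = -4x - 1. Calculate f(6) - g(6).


f(6) = 28
g(6) = -25
Difference = 53

53


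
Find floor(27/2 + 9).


27/2 = 13.5
13.5 + 9 = 22.5
floor(22.5) = 22

22


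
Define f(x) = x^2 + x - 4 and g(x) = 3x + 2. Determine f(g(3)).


g(3) = 11
f(11) = 1*(11)^2 + 1*(11) - 4 = 128

128


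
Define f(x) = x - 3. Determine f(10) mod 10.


7


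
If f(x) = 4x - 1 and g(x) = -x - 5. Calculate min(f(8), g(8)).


f(8) = 31
g(8) = -13
min = -13

-13


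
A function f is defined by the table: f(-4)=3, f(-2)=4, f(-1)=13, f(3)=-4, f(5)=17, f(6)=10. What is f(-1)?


13


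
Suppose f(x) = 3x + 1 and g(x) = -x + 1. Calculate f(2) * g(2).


f(2) = 7
g(2) = -1
Product = -7

-7


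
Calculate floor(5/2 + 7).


5/2 = 2.5
2.5 + 7 = 9.5
floor(9.5) = 9

9


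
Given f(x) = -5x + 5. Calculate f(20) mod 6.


f(20) = -95
-95 mod 6 = 1

1


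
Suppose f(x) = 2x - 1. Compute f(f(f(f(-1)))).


f(-1) = -3
f(-3) = -7
f(-7) = -15
f(-15) = -31

-31


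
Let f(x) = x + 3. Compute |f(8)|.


f(8) = 11
|11| = 11

11


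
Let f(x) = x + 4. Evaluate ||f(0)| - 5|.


f(0) = 4
|4| = 4
|4 - 5| = 1

1


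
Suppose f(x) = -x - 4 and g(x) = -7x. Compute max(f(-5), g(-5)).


35


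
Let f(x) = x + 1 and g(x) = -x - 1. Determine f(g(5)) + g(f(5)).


f(g(5)) = -5
g(f(5)) = -7
Sum = -12

-12


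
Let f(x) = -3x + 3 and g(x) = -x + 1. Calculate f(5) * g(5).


48


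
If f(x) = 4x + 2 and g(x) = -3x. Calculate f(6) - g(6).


f(6) = 26
g(6) = -18
Difference = 44

44


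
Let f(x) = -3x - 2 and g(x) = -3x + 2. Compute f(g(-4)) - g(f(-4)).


f(g(-4)) = -44
g(f(-4)) = -28
Difference = -16

-16


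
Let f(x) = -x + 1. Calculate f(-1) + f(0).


f(-1) = 2
f(0) = 1
Sum = 3

3


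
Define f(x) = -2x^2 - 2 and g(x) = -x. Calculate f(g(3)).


-20


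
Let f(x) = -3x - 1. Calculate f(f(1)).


f(1) = -4
f(-4) = 11

11


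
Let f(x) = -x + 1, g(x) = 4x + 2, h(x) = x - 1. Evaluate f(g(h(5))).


h(5) = 4
g(4) = 18
f(18) = -17

-17


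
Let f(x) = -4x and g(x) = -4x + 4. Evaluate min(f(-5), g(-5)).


20


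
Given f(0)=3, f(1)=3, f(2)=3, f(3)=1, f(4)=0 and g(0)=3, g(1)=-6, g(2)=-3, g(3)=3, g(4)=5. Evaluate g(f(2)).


3


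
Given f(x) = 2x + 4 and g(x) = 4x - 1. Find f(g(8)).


g(8) = 31
f(31) = 66

66


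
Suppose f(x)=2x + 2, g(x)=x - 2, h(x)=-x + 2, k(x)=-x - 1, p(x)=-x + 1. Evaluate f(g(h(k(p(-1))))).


p(-1) = 2
k(2) = -3
h(-3) = 5
g(5) = 3
f(3) = 8

8


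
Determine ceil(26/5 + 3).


26/5 = 5.2
5.2 + 3 = 8.2
ceil(8.2) = 9

9


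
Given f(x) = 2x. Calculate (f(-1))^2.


f(-1) = -2
(-2)^2 = 4

4


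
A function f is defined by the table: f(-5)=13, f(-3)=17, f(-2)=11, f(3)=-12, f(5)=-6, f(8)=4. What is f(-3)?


Reading from the table at x = -3

17


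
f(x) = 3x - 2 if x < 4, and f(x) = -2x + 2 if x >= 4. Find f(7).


7 satisfies x >= 4
f(7) = -12

-12


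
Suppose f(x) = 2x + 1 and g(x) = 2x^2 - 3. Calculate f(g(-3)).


31


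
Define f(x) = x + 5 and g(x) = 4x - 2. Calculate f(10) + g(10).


f(10) = 15
g(10) = 38
Sum = 53

53


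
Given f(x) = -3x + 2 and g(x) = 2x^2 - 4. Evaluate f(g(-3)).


g(-3) = 14
f(14) = -40

-40


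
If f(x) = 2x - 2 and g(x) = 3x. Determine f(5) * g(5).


f(5) = 8
g(5) = 15
Product = 120

120


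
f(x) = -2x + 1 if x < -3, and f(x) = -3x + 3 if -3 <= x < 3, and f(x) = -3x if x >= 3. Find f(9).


9 satisfies x >= 3
f(9) = -27

-27


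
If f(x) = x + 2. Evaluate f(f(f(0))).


f(0) = 2
f(2) = 4
f(4) = 6

6


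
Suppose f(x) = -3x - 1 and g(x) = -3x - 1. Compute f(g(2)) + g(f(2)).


f(g(2)) = 20
g(f(2)) = 20
Sum = 40

40


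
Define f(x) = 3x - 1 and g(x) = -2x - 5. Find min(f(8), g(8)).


f(8) = 23
g(8) = -21
min = -21

-21


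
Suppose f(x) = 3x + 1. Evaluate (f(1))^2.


f(1) = 4
(4)^2 = 16

16


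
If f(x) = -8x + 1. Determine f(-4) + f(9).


f(-4) = 33
f(9) = -71
Sum = -38

-38


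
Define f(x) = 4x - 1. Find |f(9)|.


f(9) = 35
|35| = 35

35


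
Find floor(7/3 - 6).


7/3 = 2.3333
2.3333 - 6 = -3.6667
floor(-3.6667) = -4

-4


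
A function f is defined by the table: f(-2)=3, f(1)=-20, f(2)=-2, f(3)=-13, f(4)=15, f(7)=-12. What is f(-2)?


Reading from the table at x = -2

3


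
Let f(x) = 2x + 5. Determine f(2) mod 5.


f(2) = 9
9 mod 5 = 4

4


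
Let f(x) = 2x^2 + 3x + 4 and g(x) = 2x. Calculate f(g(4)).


g(4) = 8
f(8) = 2*(8)^2 + 3*(8) + 4 = 156

156


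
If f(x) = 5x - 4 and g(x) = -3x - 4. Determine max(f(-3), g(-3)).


5


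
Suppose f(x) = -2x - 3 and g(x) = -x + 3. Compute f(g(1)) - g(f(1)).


f(g(1)) = -7
g(f(1)) = 8
Difference = -15

-15


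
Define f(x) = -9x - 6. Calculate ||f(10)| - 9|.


87


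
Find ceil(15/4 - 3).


1


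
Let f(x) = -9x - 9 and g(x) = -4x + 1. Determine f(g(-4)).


g(-4) = 17
f(17) = -162

-162


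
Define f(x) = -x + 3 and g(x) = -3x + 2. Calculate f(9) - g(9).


f(9) = -6
g(9) = -25
Difference = 19

19


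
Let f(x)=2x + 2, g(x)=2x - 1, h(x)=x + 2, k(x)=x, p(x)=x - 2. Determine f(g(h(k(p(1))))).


p(1) = -1
k(-1) = -1
h(-1) = 1
g(1) = 1
f(1) = 4

4


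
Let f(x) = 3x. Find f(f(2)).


f(2) = 6
f(6) = 18

18


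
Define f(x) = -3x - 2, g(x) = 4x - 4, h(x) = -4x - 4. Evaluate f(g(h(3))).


202


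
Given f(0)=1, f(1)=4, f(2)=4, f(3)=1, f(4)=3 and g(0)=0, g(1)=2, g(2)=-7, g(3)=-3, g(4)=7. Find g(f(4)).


f(4) = 3
g(3) = -3

-3


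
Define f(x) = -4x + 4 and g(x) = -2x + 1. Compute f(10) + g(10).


f(10) = -36
g(10) = -19
Sum = -55

-55


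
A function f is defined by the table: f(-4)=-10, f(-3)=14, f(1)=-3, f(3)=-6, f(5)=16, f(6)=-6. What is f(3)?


Reading from the table at x = 3

-6


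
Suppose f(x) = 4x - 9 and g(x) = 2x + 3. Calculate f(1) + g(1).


f(1) = -5
g(1) = 5
Sum = 0

0


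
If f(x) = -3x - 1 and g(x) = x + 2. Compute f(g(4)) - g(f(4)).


-8


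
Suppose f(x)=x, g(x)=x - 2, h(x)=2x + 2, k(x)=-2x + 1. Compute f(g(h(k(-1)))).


k(-1) = 3
h(3) = 8
g(8) = 6
f(6) = 6

6


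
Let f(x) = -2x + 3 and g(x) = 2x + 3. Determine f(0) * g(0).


f(0) = 3
g(0) = 3
Product = 9

9


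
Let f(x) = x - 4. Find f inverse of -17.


-13


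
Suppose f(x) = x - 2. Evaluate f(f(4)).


0


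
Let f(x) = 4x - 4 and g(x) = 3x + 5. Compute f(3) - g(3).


-6


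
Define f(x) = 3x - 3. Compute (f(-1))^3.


f(-1) = -6
(-6)^3 = -216

-216


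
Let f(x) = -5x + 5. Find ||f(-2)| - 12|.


3


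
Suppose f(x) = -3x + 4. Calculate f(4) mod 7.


f(4) = -8
-8 mod 7 = 6

6


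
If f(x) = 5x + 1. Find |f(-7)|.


f(-7) = -34
|-34| = 34

34


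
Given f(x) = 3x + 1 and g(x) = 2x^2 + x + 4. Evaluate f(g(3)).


g(3) = 25
f(25) = 76

76


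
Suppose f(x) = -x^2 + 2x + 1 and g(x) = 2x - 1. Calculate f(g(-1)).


g(-1) = -3
f(-3) = (-1)*(-3)^2 + 2*(-3) + 1 = -14

-14


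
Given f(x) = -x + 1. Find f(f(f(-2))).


3


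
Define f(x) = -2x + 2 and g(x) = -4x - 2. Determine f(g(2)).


g(2) = -10
f(-10) = 22

22


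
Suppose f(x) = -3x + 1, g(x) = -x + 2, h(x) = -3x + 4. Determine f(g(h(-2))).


h(-2) = 10
g(10) = -8
f(-8) = 25

25


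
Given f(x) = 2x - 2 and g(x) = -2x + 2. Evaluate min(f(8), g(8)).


f(8) = 14
g(8) = -14
min = -14

-14


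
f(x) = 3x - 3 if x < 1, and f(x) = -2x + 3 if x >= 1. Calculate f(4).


-5


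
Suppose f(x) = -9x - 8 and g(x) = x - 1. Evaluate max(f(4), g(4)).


f(4) = -44
g(4) = 3
max = 3

3


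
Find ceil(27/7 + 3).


27/7 = 3.8571
3.8571 + 3 = 6.8571
ceil(6.8571) = 7

7


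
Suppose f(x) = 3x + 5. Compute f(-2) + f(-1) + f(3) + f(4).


f(-2) = -1
f(-1) = 2
f(3) = 14
f(4) = 17
Sum = 32

32


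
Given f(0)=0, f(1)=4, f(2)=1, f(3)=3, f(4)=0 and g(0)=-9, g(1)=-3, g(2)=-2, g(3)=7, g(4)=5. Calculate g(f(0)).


f(0) = 0
g(0) = -9

-9


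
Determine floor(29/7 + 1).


29/7 = 4.1429
4.1429 + 1 = 5.1429
floor(5.1429) = 5

5


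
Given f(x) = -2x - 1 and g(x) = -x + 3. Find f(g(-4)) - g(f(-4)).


f(g(-4)) = -15
g(f(-4)) = -4
Difference = -11

-11


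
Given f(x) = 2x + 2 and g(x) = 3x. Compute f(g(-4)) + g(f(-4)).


f(g(-4)) = -22
g(f(-4)) = -18
Sum = -40

-40


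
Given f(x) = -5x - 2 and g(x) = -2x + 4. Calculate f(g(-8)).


-102


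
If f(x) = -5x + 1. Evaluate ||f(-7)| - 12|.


24


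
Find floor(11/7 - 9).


11/7 = 1.5714
1.5714 - 9 = -7.4286
floor(-7.4286) = -8

-8


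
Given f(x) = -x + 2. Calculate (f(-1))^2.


f(-1) = 3
(3)^2 = 9

9


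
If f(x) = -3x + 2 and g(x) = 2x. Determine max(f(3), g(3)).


f(3) = -7
g(3) = 6
max = 6

6


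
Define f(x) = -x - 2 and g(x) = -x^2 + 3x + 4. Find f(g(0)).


g(0) = 4
f(4) = -6

-6


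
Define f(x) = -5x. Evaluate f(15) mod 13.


f(15) = -75
-75 mod 13 = 3

3


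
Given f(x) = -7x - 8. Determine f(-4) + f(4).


f(-4) = 20
f(4) = -36
Sum = -16

-16


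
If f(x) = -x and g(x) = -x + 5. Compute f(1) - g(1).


f(1) = -1
g(1) = 4
Difference = -5

-5


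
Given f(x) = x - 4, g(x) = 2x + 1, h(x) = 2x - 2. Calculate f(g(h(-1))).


h(-1) = -4
g(-4) = -7
f(-7) = -11

-11


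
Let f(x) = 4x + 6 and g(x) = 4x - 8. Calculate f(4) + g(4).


f(4) = 22
g(4) = 8
Sum = 30

30


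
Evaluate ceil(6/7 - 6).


6/7 = 0.8571
0.8571 - 6 = -5.1429
ceil(-5.1429) = -5

-5


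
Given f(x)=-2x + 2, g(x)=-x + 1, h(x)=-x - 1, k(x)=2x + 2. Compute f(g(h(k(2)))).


-14


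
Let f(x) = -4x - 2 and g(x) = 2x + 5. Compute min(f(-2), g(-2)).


f(-2) = 6
g(-2) = 1
min = 1

1


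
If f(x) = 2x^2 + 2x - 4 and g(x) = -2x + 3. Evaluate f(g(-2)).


g(-2) = 7
f(7) = 2*(7)^2 + 2*(7) - 4 = 108

108


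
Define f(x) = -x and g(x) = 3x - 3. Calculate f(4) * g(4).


f(4) = -4
g(4) = 9
Product = -36

-36


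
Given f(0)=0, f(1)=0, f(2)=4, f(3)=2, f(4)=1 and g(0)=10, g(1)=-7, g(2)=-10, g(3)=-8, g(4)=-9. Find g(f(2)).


-9


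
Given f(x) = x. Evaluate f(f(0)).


f(0) = 0
f(0) = 0

0


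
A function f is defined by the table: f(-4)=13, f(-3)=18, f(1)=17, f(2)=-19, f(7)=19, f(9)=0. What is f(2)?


Reading from the table at x = 2

-19


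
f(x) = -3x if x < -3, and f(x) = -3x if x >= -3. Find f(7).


7 satisfies x >= -3
f(7) = -21

-21


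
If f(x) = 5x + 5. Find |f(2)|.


15


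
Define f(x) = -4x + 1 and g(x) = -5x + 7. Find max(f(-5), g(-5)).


f(-5) = 21
g(-5) = 32
max = 32

32


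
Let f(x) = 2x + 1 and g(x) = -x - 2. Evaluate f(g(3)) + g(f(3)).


-18


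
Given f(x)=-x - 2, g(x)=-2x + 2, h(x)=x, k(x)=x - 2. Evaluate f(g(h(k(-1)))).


k(-1) = -3
h(-3) = -3
g(-3) = 8
f(8) = -10

-10


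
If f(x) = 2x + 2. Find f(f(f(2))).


30


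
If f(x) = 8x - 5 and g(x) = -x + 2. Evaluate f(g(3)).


g(3) = -1
f(-1) = -13

-13


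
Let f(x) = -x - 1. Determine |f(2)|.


f(2) = -3
|-3| = 3

3


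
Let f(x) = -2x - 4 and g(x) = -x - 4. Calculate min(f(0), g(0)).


f(0) = -4
g(0) = -4
min = -4

-4


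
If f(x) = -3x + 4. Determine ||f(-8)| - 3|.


f(-8) = 28
|28| = 28
|28 - 3| = 25

25


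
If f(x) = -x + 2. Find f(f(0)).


f(0) = 2
f(2) = 0

0


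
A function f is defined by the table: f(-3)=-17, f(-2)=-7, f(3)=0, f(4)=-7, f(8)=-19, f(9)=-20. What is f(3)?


0


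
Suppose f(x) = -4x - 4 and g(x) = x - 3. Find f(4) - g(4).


f(4) = -20
g(4) = 1
Difference = -21

-21
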